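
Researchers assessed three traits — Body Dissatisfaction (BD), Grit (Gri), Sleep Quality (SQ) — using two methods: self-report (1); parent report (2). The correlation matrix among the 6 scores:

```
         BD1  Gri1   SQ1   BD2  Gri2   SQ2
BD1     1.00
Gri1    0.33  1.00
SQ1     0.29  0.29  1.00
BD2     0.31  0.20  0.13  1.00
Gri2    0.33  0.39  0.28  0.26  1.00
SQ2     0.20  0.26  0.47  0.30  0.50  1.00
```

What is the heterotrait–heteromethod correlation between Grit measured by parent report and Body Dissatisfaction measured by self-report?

0.33

Different traits and methods: r(Gri2, BD1) = 0.33.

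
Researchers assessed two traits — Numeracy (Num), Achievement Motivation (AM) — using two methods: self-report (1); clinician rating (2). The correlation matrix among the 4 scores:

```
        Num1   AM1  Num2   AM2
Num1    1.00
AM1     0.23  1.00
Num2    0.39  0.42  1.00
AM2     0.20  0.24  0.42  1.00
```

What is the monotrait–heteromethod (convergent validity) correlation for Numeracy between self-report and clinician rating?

0.39

Same trait (Num), different methods: r(Num1, Num2) = 0.39.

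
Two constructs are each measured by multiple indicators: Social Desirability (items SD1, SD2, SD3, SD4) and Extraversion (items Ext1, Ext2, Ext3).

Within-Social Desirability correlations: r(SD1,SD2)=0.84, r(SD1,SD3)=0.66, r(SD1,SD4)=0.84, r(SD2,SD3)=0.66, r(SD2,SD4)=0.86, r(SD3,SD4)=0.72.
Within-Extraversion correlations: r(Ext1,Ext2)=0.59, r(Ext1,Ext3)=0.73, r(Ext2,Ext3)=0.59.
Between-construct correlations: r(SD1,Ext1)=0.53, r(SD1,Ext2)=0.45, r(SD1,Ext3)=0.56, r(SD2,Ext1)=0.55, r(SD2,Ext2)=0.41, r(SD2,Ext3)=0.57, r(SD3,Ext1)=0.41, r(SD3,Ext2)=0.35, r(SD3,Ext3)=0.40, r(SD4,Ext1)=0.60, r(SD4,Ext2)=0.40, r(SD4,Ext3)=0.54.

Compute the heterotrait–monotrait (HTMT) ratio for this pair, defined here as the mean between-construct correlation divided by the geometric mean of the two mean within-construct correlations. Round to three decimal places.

0.690

Mean heterotrait r = 5.77/12 = 0.4808.
Mean within-SD = 4.58/6 = 0.7633; mean within-Ext = 1.91/3 = 0.6367.
Geometric mean = √(0.7633 × 0.6367) = 0.6971.
HTMT = 0.4808 / 0.6971 = 0.690.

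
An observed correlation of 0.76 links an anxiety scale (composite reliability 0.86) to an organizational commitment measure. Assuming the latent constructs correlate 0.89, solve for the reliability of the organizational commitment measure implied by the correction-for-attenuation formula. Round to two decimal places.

r_true = r_obs / √(r_xx · r_yy) ⇒ 0.89 = 0.76 / √(0.86 · r_yy).
√(0.86 · r_yy) = 0.76 / 0.89 = 0.8539; 0.86 · r_yy = 0.7291; r_yy = 0.7291 / 0.86 ≈ 0.85.

0.85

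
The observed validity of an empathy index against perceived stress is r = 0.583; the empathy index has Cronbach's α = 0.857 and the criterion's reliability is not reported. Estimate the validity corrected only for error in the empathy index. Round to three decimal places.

Single correction: r_c = r_obs / √r_xx = 0.583 / √0.857 = 0.583 / 0.9257 ≈ 0.630.

0.630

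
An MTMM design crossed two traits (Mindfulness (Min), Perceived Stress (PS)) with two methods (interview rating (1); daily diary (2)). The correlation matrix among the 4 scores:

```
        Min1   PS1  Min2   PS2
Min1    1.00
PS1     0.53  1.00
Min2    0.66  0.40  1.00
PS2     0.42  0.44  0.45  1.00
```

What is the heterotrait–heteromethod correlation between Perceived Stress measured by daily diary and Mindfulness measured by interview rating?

0.42

Different traits and methods: r(PS2, Min1) = 0.42.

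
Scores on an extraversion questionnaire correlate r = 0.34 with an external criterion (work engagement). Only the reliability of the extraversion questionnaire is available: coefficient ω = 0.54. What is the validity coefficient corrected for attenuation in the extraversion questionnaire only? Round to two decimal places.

0.46

Single correction: r_c = r_obs / √r_xx = 0.34 / √0.54 = 0.34 / 0.7348 ≈ 0.46.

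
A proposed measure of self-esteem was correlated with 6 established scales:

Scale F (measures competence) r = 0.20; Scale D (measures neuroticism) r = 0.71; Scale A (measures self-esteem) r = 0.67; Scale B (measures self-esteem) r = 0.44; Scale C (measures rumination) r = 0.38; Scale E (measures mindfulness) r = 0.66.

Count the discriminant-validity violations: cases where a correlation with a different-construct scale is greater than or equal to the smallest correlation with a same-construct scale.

Convergent (same construct = self-esteem): Scale A, Scale B.
Smallest convergent = 0.44. Discriminant values: 0.20, 0.71, 0.38, 0.66; count ≥ 0.44 → 2.

2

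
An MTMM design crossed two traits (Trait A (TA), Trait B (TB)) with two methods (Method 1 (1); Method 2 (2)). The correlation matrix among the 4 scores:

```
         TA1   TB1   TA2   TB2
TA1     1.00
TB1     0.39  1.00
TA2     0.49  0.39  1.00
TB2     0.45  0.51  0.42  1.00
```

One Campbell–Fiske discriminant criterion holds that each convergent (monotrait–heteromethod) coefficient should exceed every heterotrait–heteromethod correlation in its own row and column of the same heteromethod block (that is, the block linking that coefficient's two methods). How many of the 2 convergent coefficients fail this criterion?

0

Convergent coefficients and their comparison sets:
TA (methods 1·2): 0.49 vs {0.45, 0.39} → pass.
TB (methods 1·2): 0.51 vs {0.39, 0.45} → pass.
0 of 2 fail.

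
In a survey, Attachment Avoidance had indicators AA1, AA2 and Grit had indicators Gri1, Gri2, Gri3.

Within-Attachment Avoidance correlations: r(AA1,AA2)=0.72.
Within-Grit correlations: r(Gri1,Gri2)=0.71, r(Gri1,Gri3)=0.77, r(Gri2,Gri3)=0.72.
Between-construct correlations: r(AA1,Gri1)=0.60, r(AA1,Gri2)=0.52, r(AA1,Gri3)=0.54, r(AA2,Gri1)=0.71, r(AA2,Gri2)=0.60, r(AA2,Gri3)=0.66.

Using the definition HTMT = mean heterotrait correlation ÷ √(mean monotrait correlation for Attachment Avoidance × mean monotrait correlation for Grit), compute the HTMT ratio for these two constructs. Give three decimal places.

0.833

Mean heterotrait r = 3.63/6 = 0.6050.
Mean within-AA = 0.72/1 = 0.7200; mean within-Gri = 2.20/3 = 0.7333.
Geometric mean = √(0.7200 × 0.7333) = 0.7266.
HTMT = 0.6050 / 0.7266 = 0.833.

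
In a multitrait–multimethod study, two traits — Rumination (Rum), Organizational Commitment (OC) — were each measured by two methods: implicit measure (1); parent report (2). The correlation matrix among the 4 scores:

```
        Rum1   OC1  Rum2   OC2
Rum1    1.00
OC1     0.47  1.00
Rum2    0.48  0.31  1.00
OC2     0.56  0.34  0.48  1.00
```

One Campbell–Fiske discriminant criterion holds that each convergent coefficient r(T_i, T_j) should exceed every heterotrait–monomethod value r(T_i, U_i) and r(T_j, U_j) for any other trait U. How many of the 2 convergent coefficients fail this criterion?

Convergent coefficients and their comparison sets:
Rum (methods 1·2): 0.48 vs {0.47, 0.48} → fail.
OC (methods 1·2): 0.34 vs {0.47, 0.48} → fail.
2 of 2 fail.

2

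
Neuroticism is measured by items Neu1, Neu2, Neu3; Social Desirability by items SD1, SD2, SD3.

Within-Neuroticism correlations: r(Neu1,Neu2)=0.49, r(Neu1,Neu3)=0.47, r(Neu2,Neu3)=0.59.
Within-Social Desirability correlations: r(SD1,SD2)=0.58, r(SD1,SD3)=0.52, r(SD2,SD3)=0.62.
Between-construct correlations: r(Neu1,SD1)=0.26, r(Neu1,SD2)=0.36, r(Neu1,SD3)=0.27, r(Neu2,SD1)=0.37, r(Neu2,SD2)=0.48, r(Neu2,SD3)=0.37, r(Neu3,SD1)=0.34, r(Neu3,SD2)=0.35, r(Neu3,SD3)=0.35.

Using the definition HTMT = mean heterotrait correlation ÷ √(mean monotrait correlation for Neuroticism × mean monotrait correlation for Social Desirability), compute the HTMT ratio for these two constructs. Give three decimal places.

0.643

Mean between = 3.15/9 = 0.3500.
Mean within-Neu = 1.55/3 = 0.5167; mean within-SD = 1.72/3 = 0.5733.
Geometric mean = √(0.5167 × 0.5733) = 0.5443.
HTMT = 0.3500 / 0.5443 = 0.643.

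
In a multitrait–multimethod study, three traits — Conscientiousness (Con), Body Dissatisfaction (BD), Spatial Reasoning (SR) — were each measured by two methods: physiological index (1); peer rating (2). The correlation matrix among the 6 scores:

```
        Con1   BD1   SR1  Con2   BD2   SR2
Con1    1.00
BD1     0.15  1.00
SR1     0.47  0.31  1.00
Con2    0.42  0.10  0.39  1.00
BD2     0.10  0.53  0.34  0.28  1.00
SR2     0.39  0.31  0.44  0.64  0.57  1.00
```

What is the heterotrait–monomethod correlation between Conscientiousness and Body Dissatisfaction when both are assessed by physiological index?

0.15

Different traits, same method: r(Con1, BD1) = 0.15.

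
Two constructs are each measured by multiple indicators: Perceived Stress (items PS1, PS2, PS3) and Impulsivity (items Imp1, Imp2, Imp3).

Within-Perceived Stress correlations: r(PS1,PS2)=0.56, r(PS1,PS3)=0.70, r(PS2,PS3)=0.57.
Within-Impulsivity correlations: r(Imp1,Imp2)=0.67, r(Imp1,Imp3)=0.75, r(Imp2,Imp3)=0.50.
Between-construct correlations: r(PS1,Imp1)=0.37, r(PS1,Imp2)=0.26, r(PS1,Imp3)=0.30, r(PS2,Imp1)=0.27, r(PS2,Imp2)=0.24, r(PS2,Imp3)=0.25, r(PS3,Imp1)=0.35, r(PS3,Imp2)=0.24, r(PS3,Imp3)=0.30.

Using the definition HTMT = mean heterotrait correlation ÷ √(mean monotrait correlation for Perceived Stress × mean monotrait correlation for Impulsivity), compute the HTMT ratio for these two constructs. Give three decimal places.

Between-construct mean = 2.58/9 = 0.2867.
Mean within-PS = 1.83/3 = 0.6100; mean within-Imp = 1.92/3 = 0.6400.
Geometric mean = √(0.6100 × 0.6400) = 0.6248.
HTMT = 0.2867 / 0.6248 = 0.459.

0.459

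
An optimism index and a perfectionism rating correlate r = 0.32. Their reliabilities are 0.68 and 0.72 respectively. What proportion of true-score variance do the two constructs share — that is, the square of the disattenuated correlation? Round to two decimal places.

Disattenuated r = 0.32 / √(0.68 × 0.72) = 0.32 / 0.6997 = 0.4573.
Shared true-score variance = 0.4573² = 0.2091 ≈ 0.21.

0.21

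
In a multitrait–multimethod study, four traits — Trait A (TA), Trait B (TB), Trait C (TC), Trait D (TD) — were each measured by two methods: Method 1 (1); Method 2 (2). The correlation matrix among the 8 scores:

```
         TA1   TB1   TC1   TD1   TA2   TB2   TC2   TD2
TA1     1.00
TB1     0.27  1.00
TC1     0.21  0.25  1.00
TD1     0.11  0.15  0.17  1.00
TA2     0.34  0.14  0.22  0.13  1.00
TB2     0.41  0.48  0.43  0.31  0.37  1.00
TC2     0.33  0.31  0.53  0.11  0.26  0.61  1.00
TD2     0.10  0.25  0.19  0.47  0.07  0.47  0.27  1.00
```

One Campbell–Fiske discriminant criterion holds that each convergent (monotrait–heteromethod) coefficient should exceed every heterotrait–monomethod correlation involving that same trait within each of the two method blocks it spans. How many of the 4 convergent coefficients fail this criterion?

4

Checking each validity diagonal entry against its comparison values:
TA (methods 1·2): 0.34 vs {0.27, 0.37, 0.21, 0.26, 0.11, 0.07} → fail.
TB (methods 1·2): 0.48 vs {0.27, 0.37, 0.25, 0.61, 0.15, 0.47} → fail.
TC (methods 1·2): 0.53 vs {0.21, 0.26, 0.25, 0.61, 0.17, 0.27} → fail.
TD (methods 1·2): 0.47 vs {0.11, 0.07, 0.15, 0.47, 0.17, 0.27} → fail.
4 of 4 fail.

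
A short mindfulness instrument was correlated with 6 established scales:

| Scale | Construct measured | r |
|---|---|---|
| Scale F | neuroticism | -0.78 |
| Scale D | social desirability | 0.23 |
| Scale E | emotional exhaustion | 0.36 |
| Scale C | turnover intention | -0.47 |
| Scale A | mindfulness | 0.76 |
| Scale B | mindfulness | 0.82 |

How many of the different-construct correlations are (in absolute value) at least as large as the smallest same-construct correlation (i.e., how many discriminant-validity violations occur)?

1

Convergent (same construct = mindfulness): Scale A, Scale B.
Smallest convergent = 0.76. Discriminant |r|: 0.78, 0.23, 0.36, 0.47; count ≥ 0.76 → 1.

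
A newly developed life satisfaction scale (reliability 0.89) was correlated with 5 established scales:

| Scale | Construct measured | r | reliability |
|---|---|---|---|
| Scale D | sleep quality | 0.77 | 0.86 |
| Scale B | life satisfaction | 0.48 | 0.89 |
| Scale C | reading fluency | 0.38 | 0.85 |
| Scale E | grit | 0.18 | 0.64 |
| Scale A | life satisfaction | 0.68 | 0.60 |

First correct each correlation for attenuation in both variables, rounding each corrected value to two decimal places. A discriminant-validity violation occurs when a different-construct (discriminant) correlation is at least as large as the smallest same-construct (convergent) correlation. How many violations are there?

Disattenuated r (r / √(r_scale · r_new)):
  Scale D (disc): 0.77 / √(0.86·0.89) = 0.88
  Scale B (conv): 0.48 / √(0.89·0.89) = 0.54
  Scale C (disc): 0.38 / √(0.85·0.89) = 0.44
  Scale E (disc): 0.18 / √(0.64·0.89) = 0.24
  Scale A (conv): 0.68 / √(0.60·0.89) = 0.93
Smallest convergent = 0.54. Discriminant values: 0.88, 0.44, 0.24; count ≥ 0.54 → 1.

1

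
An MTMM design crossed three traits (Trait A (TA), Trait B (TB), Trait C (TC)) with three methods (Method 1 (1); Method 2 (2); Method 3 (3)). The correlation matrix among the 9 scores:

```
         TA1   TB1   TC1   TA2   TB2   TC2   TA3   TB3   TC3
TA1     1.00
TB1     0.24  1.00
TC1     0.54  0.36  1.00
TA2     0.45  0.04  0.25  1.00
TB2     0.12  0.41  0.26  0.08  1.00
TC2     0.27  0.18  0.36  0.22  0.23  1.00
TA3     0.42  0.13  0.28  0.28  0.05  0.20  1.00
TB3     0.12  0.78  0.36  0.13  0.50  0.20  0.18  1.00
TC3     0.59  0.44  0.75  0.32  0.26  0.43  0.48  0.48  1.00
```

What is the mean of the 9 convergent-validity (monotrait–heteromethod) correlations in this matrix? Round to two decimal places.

Convergent values: 0.45, 0.42, 0.28, 0.41, 0.78, 0.50, 0.36, 0.75, 0.43; mean = 4.38/9 = 0.49.

0.49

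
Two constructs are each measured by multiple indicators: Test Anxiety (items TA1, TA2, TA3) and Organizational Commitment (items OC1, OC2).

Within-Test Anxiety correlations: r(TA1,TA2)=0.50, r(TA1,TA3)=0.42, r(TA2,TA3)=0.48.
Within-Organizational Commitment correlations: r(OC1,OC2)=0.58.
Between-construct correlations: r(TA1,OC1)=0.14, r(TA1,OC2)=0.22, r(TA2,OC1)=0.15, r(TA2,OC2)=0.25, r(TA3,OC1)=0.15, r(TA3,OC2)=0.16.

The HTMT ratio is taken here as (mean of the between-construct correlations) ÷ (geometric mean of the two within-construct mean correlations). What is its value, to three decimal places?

Mean between = 1.07/6 = 0.1783.
Mean within-TA = 1.40/3 = 0.4667; mean within-OC = 0.58/1 = 0.5800.
Geometric mean = √(0.4667 × 0.5800) = 0.5203.
HTMT = 0.1783 / 0.5203 = 0.343.

0.343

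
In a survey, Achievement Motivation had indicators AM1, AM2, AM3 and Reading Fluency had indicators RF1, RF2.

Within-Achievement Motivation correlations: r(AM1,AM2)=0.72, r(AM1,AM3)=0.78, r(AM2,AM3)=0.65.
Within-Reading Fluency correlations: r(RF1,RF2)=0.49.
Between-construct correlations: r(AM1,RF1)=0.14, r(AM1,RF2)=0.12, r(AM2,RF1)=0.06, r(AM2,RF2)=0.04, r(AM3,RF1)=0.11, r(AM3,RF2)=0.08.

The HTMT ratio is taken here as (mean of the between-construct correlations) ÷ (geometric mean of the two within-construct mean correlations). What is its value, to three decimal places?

0.155

Between-construct mean = 0.55/6 = 0.0917.
Mean within-AM = 2.15/3 = 0.7167; mean within-RF = 0.49/1 = 0.4900.
Geometric mean = √(0.7167 × 0.4900) = 0.5926.
HTMT = 0.0917 / 0.5926 = 0.155.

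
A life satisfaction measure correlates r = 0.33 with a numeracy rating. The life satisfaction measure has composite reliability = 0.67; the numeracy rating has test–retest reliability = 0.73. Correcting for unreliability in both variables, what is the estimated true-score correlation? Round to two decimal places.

r_true = r_obs / √(r_xx · r_yy) = 0.33 / √(0.67 × 0.73) = 0.33 / √0.4891 = 0.33 / 0.6994 ≈ 0.47.

0.47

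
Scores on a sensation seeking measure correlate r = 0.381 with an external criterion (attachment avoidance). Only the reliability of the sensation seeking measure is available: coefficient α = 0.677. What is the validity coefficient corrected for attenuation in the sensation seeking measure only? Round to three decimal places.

Single correction: r_c = r_obs / √r_xx = 0.381 / √0.677 = 0.381 / 0.8228 ≈ 0.463.

0.463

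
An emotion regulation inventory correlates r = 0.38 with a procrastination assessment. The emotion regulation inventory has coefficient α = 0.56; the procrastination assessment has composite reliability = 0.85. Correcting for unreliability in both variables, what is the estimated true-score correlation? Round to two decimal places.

r_true = r_obs / √(r_xx · r_yy) = 0.38 / √(0.56 × 0.85) = 0.38 / √0.4760 = 0.38 / 0.6899 ≈ 0.55.

0.55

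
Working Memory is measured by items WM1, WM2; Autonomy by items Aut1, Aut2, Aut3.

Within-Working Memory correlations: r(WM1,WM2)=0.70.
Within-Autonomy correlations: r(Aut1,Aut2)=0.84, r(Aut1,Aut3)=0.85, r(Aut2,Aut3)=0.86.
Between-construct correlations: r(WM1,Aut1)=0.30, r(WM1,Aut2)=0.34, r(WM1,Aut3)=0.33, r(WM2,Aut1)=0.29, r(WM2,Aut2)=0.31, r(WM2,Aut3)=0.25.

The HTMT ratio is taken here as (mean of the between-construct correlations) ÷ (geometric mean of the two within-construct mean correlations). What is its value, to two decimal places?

0.39

Mean heterotrait r = 1.82/6 = 0.3033.
Mean within-WM = 0.70/1 = 0.7000; mean within-Aut = 2.55/3 = 0.8500.
Geometric mean = √(0.7000 × 0.8500) = 0.7714.
HTMT = 0.3033 / 0.7714 = 0.39.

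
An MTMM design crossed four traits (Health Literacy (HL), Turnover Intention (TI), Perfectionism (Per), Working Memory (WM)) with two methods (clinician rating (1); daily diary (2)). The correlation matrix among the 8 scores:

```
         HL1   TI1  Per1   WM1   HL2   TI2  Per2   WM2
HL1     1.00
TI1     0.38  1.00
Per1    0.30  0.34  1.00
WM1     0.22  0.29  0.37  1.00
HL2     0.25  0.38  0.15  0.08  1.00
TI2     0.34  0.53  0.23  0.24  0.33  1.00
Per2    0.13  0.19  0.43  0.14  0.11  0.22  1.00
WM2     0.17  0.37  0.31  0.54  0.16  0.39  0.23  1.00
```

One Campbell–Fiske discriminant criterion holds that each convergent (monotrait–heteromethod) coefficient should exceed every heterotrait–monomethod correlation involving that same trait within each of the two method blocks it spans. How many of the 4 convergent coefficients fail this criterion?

1

Convergent coefficients and their comparison sets:
HL (methods 1·2): 0.25 vs {0.38, 0.33, 0.30, 0.11, 0.22, 0.16} → fail.
TI (methods 1·2): 0.53 vs {0.38, 0.33, 0.34, 0.22, 0.29, 0.39} → pass.
Per (methods 1·2): 0.43 vs {0.30, 0.11, 0.34, 0.22, 0.37, 0.23} → pass.
WM (methods 1·2): 0.54 vs {0.22, 0.16, 0.29, 0.39, 0.37, 0.23} → pass.
1 of 4 fail.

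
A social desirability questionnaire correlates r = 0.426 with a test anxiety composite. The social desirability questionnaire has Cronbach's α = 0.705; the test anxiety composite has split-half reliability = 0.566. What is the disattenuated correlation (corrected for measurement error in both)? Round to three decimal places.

r_true = r_obs / √(r_xx · r_yy) = 0.426 / √(0.705 × 0.566) = 0.426 / √0.399030 = 0.426 / 0.6317 ≈ 0.674.

0.674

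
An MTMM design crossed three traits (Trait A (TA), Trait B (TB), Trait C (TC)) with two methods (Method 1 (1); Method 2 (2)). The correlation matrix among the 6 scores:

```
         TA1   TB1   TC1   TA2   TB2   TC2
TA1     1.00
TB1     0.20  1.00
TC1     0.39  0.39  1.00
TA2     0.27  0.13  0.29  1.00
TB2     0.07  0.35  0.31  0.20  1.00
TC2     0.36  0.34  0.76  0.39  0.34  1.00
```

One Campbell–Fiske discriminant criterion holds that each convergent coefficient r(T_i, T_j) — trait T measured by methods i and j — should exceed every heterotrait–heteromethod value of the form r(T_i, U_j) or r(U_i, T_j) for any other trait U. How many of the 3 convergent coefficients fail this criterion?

1

Each convergent coefficient versus the relevant comparison correlations:
TA (methods 1·2): 0.27 vs {0.07, 0.13, 0.36, 0.29} → fail.
TB (methods 1·2): 0.35 vs {0.13, 0.07, 0.34, 0.31} → pass.
TC (methods 1·2): 0.76 vs {0.29, 0.36, 0.31, 0.34} → pass.
1 of 3 fail.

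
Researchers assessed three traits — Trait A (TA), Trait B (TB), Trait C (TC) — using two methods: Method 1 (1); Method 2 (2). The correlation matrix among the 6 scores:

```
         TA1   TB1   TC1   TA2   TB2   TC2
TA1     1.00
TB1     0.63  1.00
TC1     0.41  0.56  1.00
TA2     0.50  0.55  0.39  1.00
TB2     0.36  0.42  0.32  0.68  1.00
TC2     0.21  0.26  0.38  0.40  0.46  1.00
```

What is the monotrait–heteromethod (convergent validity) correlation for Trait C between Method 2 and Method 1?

Same trait (TC), different methods: r(TC2, TC1) = 0.38.

0.38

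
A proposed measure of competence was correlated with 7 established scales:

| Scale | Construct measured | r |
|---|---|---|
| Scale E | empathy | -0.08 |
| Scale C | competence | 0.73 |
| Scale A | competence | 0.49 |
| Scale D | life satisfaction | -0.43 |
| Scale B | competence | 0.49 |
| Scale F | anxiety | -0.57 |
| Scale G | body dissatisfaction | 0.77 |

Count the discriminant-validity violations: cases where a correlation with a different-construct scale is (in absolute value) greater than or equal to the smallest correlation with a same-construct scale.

Convergent (same construct = competence): Scale C, Scale A, Scale B.
Smallest convergent = 0.49. Discriminant |r|: 0.08, 0.43, 0.57, 0.77; count ≥ 0.49 → 2.

2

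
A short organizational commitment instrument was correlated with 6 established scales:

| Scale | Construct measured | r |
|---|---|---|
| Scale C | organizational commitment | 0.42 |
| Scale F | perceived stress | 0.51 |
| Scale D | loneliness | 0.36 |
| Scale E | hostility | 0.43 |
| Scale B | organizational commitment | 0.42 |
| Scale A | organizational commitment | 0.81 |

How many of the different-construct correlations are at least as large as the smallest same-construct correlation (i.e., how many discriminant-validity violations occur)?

Convergent (same construct = organizational commitment): Scale C, Scale B, Scale A.
Smallest convergent = 0.42. Discriminant values: 0.51, 0.36, 0.43; count ≥ 0.42 → 2.

2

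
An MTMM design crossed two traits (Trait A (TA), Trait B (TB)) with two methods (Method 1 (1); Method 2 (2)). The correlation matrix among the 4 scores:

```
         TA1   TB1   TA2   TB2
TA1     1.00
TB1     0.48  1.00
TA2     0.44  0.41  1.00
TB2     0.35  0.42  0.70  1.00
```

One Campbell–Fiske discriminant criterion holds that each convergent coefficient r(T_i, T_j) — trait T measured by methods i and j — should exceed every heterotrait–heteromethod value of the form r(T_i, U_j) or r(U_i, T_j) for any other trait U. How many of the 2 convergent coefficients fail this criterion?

0

Convergent coefficients and their comparison sets:
TA (methods 1·2): 0.44 vs {0.35, 0.41} → pass.
TB (methods 1·2): 0.42 vs {0.41, 0.35} → pass.
0 of 2 fail.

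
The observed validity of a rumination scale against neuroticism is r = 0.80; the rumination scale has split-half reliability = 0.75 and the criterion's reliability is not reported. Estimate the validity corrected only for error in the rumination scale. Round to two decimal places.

Single correction: r_c = r_obs / √r_xx = 0.80 / √0.75 = 0.80 / 0.8660 ≈ 0.92.

0.92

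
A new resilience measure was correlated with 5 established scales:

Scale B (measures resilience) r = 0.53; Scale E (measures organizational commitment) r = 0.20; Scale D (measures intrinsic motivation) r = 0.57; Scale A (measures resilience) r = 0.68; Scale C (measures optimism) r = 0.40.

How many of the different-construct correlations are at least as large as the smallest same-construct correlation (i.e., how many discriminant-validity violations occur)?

1

Convergent (same construct = resilience): Scale B, Scale A.
Smallest convergent = 0.53. Discriminant values: 0.20, 0.57, 0.40; count ≥ 0.53 → 1.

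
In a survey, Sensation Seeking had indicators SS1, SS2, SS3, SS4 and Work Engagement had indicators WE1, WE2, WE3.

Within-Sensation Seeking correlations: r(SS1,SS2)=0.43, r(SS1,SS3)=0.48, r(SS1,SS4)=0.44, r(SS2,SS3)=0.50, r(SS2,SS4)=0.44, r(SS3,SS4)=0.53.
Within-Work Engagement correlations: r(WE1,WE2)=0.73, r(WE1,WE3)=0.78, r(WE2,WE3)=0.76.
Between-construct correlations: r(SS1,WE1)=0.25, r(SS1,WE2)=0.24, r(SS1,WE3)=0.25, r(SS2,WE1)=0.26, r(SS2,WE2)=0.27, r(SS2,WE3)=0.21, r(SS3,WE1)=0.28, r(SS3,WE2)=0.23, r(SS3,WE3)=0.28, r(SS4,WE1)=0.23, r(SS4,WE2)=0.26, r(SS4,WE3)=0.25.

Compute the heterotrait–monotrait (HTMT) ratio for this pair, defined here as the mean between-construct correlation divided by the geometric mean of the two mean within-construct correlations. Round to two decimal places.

0.42

Mean between = 3.01/12 = 0.2508.
Mean within-SS = 2.82/6 = 0.4700; mean within-WE = 2.27/3 = 0.7567.
Geometric mean = √(0.4700 × 0.7567) = 0.5964.
HTMT = 0.2508 / 0.5964 = 0.42.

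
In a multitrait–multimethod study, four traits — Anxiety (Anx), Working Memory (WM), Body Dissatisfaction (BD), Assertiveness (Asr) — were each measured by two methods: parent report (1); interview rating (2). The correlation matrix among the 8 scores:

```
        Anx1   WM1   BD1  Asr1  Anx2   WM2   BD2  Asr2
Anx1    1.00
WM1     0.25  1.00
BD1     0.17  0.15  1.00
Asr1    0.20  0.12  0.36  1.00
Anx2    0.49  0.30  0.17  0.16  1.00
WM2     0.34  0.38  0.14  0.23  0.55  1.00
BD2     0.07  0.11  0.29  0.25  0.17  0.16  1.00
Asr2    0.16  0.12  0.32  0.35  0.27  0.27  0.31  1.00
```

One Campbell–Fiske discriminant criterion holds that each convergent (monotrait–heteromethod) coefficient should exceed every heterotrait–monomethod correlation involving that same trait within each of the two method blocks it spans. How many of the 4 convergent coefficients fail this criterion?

4

Each convergent coefficient versus the relevant comparison correlations:
Anx (methods 1·2): 0.49 vs {0.25, 0.55, 0.17, 0.17, 0.20, 0.27} → fail.
WM (methods 1·2): 0.38 vs {0.25, 0.55, 0.15, 0.16, 0.12, 0.27} → fail.
BD (methods 1·2): 0.29 vs {0.17, 0.17, 0.15, 0.16, 0.36, 0.31} → fail.
Asr (methods 1·2): 0.35 vs {0.20, 0.27, 0.12, 0.27, 0.36, 0.31} → fail.
4 of 4 fail.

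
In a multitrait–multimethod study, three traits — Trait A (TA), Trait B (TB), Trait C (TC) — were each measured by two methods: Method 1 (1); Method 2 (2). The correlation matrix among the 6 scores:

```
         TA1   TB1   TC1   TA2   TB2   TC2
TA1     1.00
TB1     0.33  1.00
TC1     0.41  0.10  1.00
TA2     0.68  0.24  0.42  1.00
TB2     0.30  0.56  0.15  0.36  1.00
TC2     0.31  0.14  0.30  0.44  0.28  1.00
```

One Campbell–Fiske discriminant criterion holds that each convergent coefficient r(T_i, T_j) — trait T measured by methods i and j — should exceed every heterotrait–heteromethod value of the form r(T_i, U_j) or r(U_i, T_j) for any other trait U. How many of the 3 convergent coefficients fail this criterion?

Convergent coefficients and their comparison sets:
TA (methods 1·2): 0.68 vs {0.30, 0.24, 0.31, 0.42} → pass.
TB (methods 1·2): 0.56 vs {0.24, 0.30, 0.14, 0.15} → pass.
TC (methods 1·2): 0.30 vs {0.42, 0.31, 0.15, 0.14} → fail.
1 of 3 fail.

1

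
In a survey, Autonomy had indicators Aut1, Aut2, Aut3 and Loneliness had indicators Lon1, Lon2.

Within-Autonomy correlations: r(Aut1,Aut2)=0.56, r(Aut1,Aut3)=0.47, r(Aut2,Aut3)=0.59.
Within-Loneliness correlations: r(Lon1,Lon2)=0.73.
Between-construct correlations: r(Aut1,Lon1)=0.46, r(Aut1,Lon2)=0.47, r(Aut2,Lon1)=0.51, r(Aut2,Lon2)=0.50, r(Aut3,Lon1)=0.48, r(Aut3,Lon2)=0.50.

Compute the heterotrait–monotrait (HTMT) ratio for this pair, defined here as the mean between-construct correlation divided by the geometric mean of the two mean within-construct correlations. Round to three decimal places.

Between-construct mean = 2.92/6 = 0.4867.
Mean within-Aut = 1.62/3 = 0.5400; mean within-Lon = 0.73/1 = 0.7300.
Geometric mean = √(0.5400 × 0.7300) = 0.6279.
HTMT = 0.4867 / 0.6279 = 0.775.

0.775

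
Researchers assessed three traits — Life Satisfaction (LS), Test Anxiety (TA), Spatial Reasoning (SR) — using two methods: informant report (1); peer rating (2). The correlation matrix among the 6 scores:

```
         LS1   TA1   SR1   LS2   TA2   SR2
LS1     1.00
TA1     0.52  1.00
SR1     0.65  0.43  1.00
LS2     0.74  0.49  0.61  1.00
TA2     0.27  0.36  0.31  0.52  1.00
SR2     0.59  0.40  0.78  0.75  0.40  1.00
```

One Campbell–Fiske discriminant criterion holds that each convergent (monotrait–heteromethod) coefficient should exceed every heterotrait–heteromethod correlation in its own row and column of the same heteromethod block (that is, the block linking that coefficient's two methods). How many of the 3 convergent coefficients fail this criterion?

Each convergent coefficient versus the relevant comparison correlations:
LS (methods 1·2): 0.74 vs {0.27, 0.49, 0.59, 0.61} → pass.
TA (methods 1·2): 0.36 vs {0.49, 0.27, 0.40, 0.31} → fail.
SR (methods 1·2): 0.78 vs {0.61, 0.59, 0.31, 0.40} → pass.
1 of 3 fail.

1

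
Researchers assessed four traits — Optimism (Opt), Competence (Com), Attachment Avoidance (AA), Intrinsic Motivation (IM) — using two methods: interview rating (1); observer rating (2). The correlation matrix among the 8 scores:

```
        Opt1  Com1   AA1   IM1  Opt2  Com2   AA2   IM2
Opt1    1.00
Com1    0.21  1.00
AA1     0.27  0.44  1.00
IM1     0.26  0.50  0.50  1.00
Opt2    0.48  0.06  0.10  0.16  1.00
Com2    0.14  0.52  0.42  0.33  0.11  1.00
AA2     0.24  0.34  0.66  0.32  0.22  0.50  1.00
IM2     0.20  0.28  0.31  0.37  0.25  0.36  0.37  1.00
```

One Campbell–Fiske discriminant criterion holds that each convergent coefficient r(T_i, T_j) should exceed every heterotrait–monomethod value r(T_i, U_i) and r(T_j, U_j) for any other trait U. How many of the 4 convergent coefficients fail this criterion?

1

Each convergent coefficient versus the relevant comparison correlations:
Opt (methods 1·2): 0.48 vs {0.21, 0.11, 0.27, 0.22, 0.26, 0.25} → pass.
Com (methods 1·2): 0.52 vs {0.21, 0.11, 0.44, 0.50, 0.50, 0.36} → pass.
AA (methods 1·2): 0.66 vs {0.27, 0.22, 0.44, 0.50, 0.50, 0.37} → pass.
IM (methods 1·2): 0.37 vs {0.26, 0.25, 0.50, 0.36, 0.50, 0.37} → fail.
1 of 4 fail.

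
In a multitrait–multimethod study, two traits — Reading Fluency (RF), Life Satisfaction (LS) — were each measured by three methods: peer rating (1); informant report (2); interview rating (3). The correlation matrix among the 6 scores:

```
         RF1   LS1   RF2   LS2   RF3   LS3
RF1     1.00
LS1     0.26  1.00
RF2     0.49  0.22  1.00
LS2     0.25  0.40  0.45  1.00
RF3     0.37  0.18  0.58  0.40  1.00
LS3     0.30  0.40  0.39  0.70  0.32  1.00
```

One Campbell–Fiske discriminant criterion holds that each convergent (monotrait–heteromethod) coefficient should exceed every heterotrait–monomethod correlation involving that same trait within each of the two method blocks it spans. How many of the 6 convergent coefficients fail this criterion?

1

Checking each validity diagonal entry against its comparison values:
RF (methods 1·2): 0.49 vs {0.26, 0.45} → pass.
RF (methods 1·3): 0.37 vs {0.26, 0.32} → pass.
RF (methods 2·3): 0.58 vs {0.45, 0.32} → pass.
LS (methods 1·2): 0.40 vs {0.26, 0.45} → fail.
LS (methods 1·3): 0.40 vs {0.26, 0.32} → pass.
LS (methods 2·3): 0.70 vs {0.45, 0.32} → pass.
1 of 6 fail.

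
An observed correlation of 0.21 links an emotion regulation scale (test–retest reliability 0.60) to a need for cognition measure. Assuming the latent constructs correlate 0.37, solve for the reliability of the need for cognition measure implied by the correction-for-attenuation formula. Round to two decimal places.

r_true = r_obs / √(r_xx · r_yy) ⇒ 0.37 = 0.21 / √(0.60 · r_yy).
√(0.60 · r_yy) = 0.21 / 0.37 = 0.5676; 0.60 · r_yy = 0.3222; r_yy = 0.3222 / 0.60 ≈ 0.54.

0.54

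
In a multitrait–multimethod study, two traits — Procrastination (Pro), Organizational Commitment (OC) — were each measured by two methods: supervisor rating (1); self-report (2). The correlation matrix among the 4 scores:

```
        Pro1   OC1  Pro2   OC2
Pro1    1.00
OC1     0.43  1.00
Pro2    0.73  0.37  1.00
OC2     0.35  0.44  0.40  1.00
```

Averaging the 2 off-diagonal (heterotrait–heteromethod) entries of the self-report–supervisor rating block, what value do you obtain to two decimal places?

HTHM values (method 2 × method 1): 0.37, 0.35; mean = 0.72/2 = 0.36.

0.36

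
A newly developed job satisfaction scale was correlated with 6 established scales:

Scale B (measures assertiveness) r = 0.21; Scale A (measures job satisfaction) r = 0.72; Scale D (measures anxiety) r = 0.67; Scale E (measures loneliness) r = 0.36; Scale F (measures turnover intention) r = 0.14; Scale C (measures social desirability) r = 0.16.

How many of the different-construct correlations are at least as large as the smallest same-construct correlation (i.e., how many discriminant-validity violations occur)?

Convergent (same construct = job satisfaction): Scale A.
Smallest convergent = 0.72. Discriminant values: 0.21, 0.67, 0.36, 0.14, 0.16; count ≥ 0.72 → 0.

0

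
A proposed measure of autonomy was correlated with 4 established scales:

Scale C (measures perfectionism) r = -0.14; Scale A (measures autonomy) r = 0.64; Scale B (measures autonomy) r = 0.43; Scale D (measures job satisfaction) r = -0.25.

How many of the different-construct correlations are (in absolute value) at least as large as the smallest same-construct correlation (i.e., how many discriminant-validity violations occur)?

Convergent (same construct = autonomy): Scale A, Scale B.
Smallest convergent = 0.43. Discriminant |r|: 0.14, 0.25; count ≥ 0.43 → 0.

0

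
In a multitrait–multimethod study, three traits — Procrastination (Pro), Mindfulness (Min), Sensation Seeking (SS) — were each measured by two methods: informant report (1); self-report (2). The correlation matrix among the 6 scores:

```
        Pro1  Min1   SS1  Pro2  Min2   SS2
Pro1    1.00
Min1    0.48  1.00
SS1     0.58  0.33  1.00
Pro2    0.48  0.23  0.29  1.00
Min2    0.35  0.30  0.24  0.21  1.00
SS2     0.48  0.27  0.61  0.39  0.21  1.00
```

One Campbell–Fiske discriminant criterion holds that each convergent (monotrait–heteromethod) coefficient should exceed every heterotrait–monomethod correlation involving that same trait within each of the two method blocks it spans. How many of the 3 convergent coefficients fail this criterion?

2

Checking each validity diagonal entry against its comparison values:
Pro (methods 1·2): 0.48 vs {0.48, 0.21, 0.58, 0.39} → fail.
Min (methods 1·2): 0.30 vs {0.48, 0.21, 0.33, 0.21} → fail.
SS (methods 1·2): 0.61 vs {0.58, 0.39, 0.33, 0.21} → pass.
2 of 3 fail.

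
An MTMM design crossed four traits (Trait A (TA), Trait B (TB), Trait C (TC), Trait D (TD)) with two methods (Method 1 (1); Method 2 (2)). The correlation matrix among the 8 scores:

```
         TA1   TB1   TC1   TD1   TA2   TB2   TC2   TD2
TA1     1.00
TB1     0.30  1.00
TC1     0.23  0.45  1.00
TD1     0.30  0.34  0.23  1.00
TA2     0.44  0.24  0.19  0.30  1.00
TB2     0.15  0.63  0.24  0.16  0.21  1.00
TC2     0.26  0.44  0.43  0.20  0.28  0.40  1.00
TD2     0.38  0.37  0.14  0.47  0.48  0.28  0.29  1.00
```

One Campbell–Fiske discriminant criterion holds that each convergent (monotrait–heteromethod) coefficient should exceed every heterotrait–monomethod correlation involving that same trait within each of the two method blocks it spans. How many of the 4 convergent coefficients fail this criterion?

3

Convergent coefficients and their comparison sets:
TA (methods 1·2): 0.44 vs {0.30, 0.21, 0.23, 0.28, 0.30, 0.48} → fail.
TB (methods 1·2): 0.63 vs {0.30, 0.21, 0.45, 0.40, 0.34, 0.28} → pass.
TC (methods 1·2): 0.43 vs {0.23, 0.28, 0.45, 0.40, 0.23, 0.29} → fail.
TD (methods 1·2): 0.47 vs {0.30, 0.48, 0.34, 0.28, 0.23, 0.29} → fail.
3 of 4 fail.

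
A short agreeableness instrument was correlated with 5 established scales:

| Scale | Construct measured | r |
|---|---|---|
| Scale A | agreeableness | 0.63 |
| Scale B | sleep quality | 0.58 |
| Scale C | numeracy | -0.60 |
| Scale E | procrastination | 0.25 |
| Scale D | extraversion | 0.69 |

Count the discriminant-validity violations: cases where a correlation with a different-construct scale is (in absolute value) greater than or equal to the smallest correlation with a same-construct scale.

Convergent (same construct = agreeableness): Scale A.
Smallest convergent = 0.63. Discriminant |r|: 0.58, 0.60, 0.25, 0.69; count ≥ 0.63 → 1.

1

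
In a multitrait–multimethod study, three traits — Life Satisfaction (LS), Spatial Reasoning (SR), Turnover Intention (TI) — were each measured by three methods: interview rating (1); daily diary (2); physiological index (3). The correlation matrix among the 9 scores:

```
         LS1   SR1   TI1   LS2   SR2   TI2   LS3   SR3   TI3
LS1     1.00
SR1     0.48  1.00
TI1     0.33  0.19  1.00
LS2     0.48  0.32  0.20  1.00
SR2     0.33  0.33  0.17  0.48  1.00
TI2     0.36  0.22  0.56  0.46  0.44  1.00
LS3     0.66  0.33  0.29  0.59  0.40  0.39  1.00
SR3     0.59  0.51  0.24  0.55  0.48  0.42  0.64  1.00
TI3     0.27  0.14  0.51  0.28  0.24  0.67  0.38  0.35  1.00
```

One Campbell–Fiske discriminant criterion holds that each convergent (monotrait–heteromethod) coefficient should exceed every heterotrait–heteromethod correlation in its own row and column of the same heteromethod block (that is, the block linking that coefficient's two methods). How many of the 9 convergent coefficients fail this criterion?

Convergent coefficients and their comparison sets:
LS (methods 1·2): 0.48 vs {0.33, 0.32, 0.36, 0.20} → pass.
LS (methods 1·3): 0.66 vs {0.59, 0.33, 0.27, 0.29} → pass.
LS (methods 2·3): 0.59 vs {0.55, 0.40, 0.28, 0.39} → pass.
SR (methods 1·2): 0.33 vs {0.32, 0.33, 0.22, 0.17} → fail.
SR (methods 1·3): 0.51 vs {0.33, 0.59, 0.14, 0.24} → fail.
SR (methods 2·3): 0.48 vs {0.40, 0.55, 0.24, 0.42} → fail.
TI (methods 1·2): 0.56 vs {0.20, 0.36, 0.17, 0.22} → pass.
TI (methods 1·3): 0.51 vs {0.29, 0.27, 0.24, 0.14} → pass.
TI (methods 2·3): 0.67 vs {0.39, 0.28, 0.42, 0.24} → pass.
3 of 9 fail.

3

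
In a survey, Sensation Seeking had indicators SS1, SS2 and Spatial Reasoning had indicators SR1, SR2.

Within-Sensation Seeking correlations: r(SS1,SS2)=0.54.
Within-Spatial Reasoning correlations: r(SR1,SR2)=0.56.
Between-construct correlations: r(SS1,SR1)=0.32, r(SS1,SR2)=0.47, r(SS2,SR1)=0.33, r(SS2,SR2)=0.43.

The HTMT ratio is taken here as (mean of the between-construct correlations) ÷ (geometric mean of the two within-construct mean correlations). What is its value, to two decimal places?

Mean between = 1.55/4 = 0.3875.
Mean within-SS = 0.54/1 = 0.5400; mean within-SR = 0.56/1 = 0.5600.
Geometric mean = √(0.5400 × 0.5600) = 0.5499.
HTMT = 0.3875 / 0.5499 = 0.70.

0.70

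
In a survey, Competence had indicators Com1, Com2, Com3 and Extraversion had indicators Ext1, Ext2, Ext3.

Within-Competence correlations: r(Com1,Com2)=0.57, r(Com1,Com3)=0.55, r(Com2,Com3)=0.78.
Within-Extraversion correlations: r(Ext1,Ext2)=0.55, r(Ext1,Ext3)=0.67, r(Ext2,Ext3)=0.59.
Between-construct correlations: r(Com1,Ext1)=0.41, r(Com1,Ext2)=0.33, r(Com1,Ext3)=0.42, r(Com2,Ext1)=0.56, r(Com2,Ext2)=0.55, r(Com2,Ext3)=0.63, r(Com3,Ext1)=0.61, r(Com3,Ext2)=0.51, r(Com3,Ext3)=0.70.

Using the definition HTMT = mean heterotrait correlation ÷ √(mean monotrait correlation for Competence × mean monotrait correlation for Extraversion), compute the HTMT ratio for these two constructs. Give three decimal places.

Mean between = 4.72/9 = 0.5244.
Mean within-Com = 1.90/3 = 0.6333; mean within-Ext = 1.81/3 = 0.6033.
Geometric mean = √(0.6333 × 0.6033) = 0.6181.
HTMT = 0.5244 / 0.6181 = 0.848.

0.848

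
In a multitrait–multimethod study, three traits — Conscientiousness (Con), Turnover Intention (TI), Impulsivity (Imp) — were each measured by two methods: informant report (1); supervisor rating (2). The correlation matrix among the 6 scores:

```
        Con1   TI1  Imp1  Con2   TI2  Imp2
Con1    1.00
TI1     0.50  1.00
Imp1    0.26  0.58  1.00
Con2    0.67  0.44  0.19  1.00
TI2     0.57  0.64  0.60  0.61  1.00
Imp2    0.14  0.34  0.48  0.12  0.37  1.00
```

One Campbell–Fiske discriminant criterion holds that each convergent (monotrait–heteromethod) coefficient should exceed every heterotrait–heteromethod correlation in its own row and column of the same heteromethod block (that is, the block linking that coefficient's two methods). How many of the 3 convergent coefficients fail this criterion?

1

Each convergent coefficient versus the relevant comparison correlations:
Con (methods 1·2): 0.67 vs {0.57, 0.44, 0.14, 0.19} → pass.
TI (methods 1·2): 0.64 vs {0.44, 0.57, 0.34, 0.60} → pass.
Imp (methods 1·2): 0.48 vs {0.19, 0.14, 0.60, 0.34} → fail.
1 of 3 fail.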